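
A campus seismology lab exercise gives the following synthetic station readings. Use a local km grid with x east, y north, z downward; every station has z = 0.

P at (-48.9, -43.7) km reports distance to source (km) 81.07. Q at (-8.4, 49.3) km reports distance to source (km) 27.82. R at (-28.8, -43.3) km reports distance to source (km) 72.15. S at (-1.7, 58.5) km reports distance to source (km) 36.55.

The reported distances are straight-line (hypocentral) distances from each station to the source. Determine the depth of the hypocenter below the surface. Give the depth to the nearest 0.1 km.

11.8 km

Each station gives a sphere (x−x_i)² + (y−y_i)² + z² = d_i² (stations at z=0).
Subtracting the P sphere from Q and R: z² cancels, leaving linear equations in x and y:
81.0 x + 186.0 y = 3998.54
40.2 x + 0.8 y = -229.85
Solving: x ≈ -6.199, y ≈ 24.197 km (keep extra digits for the depth step; rounded: -6.2, 24.2).
Then from the P sphere: z² = 81.07² − (x + 48.9)² − (y + 43.7)² with x = -6.199, y = 24.197, so z ≈ 11.788 ≈ 11.8 km.
Check against S (with the unrounded solution): distance 36.55 ≈ 36.55 km. ✓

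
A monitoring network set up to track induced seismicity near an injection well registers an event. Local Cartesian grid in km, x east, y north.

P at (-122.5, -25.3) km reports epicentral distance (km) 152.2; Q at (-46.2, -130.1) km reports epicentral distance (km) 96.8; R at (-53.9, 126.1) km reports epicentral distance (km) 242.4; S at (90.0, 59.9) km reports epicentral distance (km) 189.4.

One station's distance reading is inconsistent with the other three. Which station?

Solve using three stations at a time. Using P, R, S (subtract circle equations pairwise → linear system) gives (x, y) ≈ (4.6, -109.2).
Distances from that point to each station vs reported:
  P: calculated 152.2 vs reported 152.2 → residual 0.0 km
  Q: calculated 54.9 vs reported 96.8 → residual 41.9 km
  R: calculated 242.4 vs reported 242.4 → residual 0.0 km
  S: calculated 189.4 vs reported 189.4 → residual 0.0 km
P, R, S are mutually consistent (residuals ≈ 0); Q is off by 41.9 km.

Q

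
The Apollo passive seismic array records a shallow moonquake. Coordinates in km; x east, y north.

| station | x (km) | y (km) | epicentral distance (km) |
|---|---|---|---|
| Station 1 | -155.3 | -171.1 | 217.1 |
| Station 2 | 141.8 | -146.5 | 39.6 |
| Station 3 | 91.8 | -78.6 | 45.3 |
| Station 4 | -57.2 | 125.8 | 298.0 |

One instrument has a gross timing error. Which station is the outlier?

Solve using three stations at a time. Using Station 2, Station 3, Station 4 (subtract circle equations pairwise → linear system) gives (x, y) ≈ (121.4, -112.7).
Distances from that point to each station vs reported:
  Station 1: calculated 282.8 vs reported 217.1 → residual 65.7 km
  Station 2: calculated 39.5 vs reported 39.6 → residual 0.1 km
  Station 3: calculated 45.2 vs reported 45.3 → residual 0.1 km
  Station 4: calculated 298.0 vs reported 298.0 → residual 0.0 km
Station 2, Station 3, Station 4 are mutually consistent (residuals ≈ 0); Station 1 is off by 65.7 km.

Station 1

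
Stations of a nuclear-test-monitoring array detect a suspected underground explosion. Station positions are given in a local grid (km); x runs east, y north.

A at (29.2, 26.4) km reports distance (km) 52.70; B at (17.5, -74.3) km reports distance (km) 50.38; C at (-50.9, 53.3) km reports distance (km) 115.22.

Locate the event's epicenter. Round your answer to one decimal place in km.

Circle about each station: (x − 29.2)² + (y − 26.4)² = 52.70²; (x − 17.5)² + (y + 74.3)² = 50.38²; (x + 50.9)² + (y − 53.3)² = 115.22².
Subtracting the A equation from the B and C equations removes the quadratic terms:
-23.4 x − 201.4 y = 4516.29
-160.2 x + 53.8 y = -6616.26
Solving the 2×2 system: x ≈ 32.5, y ≈ -26.2 km.

32.5 km east, -26.2 km north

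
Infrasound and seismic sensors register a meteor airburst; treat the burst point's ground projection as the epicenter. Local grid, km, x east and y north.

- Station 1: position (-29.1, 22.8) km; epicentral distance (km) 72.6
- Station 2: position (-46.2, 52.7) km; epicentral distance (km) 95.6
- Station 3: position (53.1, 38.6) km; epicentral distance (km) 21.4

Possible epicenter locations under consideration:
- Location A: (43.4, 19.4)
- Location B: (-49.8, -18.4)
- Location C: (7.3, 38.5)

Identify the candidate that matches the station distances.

For each candidate, compare |candidate − station| to the reported distance:
Location A: residuals Station 1 0.0, Station 2 0.0, Station 3 0.1 → max 0.1 km
Location B: residuals Station 1 26.5, Station 2 24.4, Station 3 96.2 → max 96.2 km
Location C: residuals Station 1 33.0, Station 2 40.2, Station 3 24.4 → max 40.2 km
Only Location A has all residuals ≈ 0.

Location A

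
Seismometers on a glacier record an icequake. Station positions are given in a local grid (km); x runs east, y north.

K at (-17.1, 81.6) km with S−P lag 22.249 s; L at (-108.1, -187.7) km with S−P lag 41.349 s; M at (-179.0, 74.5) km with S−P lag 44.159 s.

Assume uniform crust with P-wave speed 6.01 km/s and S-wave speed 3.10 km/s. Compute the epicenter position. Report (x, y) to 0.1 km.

Distance from S−P lag: d = Δt · v_P v_S / (v_P − v_S) = Δt · (6.01·3.10)/(6.01−3.10) ≈ 6.4024·Δt.
So d_K = 142.45, d_L = 264.73, d_M = 282.72 km.
Circle about each station: (x + 17.1)² + (y − 81.6)² = 142.45²; (x + 108.1)² + (y + 187.7)² = 264.73²; (x + 179.0)² + (y − 74.5)² = 282.72².
Subtracting the K equation from the L and M equations removes the quadratic terms:
-182.0 x − 538.6 y = -9824.04
-323.8 x − 14.2 y = -28998.32
Solving the 2×2 system: x ≈ 90.1, y ≈ -12.2 km.

x ≈ 90.1 km, y ≈ -12.2 km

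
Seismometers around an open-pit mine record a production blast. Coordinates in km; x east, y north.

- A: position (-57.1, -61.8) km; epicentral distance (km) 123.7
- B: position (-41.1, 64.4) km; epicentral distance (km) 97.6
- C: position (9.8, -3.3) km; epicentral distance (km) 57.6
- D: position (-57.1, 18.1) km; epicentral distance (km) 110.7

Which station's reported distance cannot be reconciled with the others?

Solve using three stations at a time. Using B, C, D (subtract circle equations pairwise → linear system) gives (x, y) ≈ (52.2, 35.7).
Distances from that point to each station vs reported:
  A: calculated 146.5 vs reported 123.7 → residual 22.8 km
  B: calculated 97.6 vs reported 97.6 → residual 0.0 km
  C: calculated 57.6 vs reported 57.6 → residual 0.0 km
  D: calculated 110.7 vs reported 110.7 → residual 0.0 km
B, C, D are mutually consistent (residuals ≈ 0); A is off by 22.8 km.

A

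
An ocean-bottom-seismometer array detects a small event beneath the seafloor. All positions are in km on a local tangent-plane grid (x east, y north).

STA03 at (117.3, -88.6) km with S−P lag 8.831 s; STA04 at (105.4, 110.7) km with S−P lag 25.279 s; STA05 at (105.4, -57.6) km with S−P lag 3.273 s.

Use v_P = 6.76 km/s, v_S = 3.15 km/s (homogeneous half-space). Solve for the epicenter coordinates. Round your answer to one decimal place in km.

103.4 km east, -38.4 km north

Distance from S−P lag: d = Δt · v_P v_S / (v_P − v_S) = Δt · (6.76·3.15)/(6.76−3.15) ≈ 5.8986·Δt.
So d_STA03 = 52.09, d_STA04 = 149.11, d_STA05 = 19.31 km.
Circle about each station: (x − 117.3)² + (y + 88.6)² = 52.09²; (x − 105.4)² + (y − 110.7)² = 149.11²; (x − 105.4)² + (y + 57.6)² = 19.31².
Subtracting the STA03 equation from the STA04 and STA05 equations removes the quadratic terms:
-23.8 x + 398.6 y = -17766.02
-23.8 x + 62.0 y = -4841.84
Solving the 2×2 system: x ≈ 103.4, y ≈ -38.4 km.
Check against STA03 (with the unrounded x, y): √((x − 117.3)²+(y + 88.6)²) = 52.09 ≈ 52.09 km. ✓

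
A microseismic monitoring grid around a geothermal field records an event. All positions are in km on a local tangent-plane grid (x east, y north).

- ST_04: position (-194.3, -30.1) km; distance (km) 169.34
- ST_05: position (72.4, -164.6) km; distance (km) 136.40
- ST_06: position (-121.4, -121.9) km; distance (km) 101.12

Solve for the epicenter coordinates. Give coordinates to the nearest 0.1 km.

(-31.3, -76.0)

Circle about each station: (x + 194.3)² + (y + 30.1)² = 169.34²; (x − 72.4)² + (y + 164.6)² = 136.40²; (x + 121.4)² + (y + 121.9)² = 101.12².
Subtracting the ST_04 equation from the ST_05 and ST_06 equations removes the quadratic terms:
533.4 x − 269.0 y = 3747.50
145.8 x − 183.6 y = 9389.85
Solving the 2×2 system: x ≈ -31.3, y ≈ -76.0 km.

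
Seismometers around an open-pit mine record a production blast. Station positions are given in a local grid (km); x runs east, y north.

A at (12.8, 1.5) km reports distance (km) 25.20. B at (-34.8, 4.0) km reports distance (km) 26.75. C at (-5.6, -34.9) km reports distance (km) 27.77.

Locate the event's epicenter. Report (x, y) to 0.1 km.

Circle about each station: (x − 12.8)² + (y − 1.5)² = 25.20²; (x + 34.8)² + (y − 4.0)² = 26.75²; (x + 5.6)² + (y + 34.9)² = 27.77².
Subtracting pairs of circle equations eliminates x²+y² and gives linear equations (the radical axes):
-95.2 x + 5.0 y = 980.43
-36.8 x − 72.8 y = 947.15
Solving the 2×2 system: x ≈ -10.7, y ≈ -7.6 km.

-10.7 km east, -7.6 km north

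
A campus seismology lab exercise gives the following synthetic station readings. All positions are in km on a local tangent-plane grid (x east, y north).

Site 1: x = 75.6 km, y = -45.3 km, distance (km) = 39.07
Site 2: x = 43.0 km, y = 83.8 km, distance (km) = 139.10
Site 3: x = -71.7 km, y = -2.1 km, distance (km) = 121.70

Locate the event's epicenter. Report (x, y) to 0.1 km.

Circle about each station: (x − 75.6)² + (y + 45.3)² = 39.07²; (x − 43.0)² + (y − 83.8)² = 139.10²; (x + 71.7)² + (y + 2.1)² = 121.70².
Subtracting the Site 1 equation from the Site 2 and Site 3 equations removes the quadratic terms:
-65.2 x + 258.2 y = -16718.36
-294.6 x + 86.4 y = -15906.58
Solving the 2×2 system: x ≈ 37.8, y ≈ -55.2 km.

37.8 km east, -55.2 km north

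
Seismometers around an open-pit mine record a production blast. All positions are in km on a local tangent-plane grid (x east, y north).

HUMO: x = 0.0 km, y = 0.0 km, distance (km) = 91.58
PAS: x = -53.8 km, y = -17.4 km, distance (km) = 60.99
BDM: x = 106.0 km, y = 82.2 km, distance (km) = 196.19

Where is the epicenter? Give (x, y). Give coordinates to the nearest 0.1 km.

Circle about each station: x² + y² = 91.58²; (x + 53.8)² + (y + 17.4)² = 60.99²; (x − 106.0)² + (y − 82.2)² = 196.19².
Subtracting pairs of circle equations eliminates x²+y² and gives linear equations (the radical axes):
-107.6 x − 34.8 y = 7864.32
212.0 x + 164.4 y = -12110.78
Solving the 2×2 system: x ≈ -84.5, y ≈ 35.3 km.
Check against HUMO (with the unrounded x, y): √(x²+y²) = 91.59 ≈ 91.58 km. ✓

x ≈ -84.5 km, y ≈ 35.3 km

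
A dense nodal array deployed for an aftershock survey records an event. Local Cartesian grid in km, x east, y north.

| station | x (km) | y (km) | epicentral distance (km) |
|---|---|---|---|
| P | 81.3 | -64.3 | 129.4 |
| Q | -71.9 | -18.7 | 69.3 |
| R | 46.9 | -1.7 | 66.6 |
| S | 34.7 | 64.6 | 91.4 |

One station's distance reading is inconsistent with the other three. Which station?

Solve using three stations at a time. Using P, Q, R (subtract circle equations pairwise → linear system) gives (x, y) ≈ (-15.5, 21.6).
Distances from that point to each station vs reported:
  P: calculated 129.4 vs reported 129.4 → residual 0.0 km
  Q: calculated 69.3 vs reported 69.3 → residual 0.0 km
  R: calculated 66.6 vs reported 66.6 → residual 0.0 km
  S: calculated 66.1 vs reported 91.4 → residual 25.3 km
P, Q, R are mutually consistent (residuals ≈ 0); S is off by 25.3 km.

S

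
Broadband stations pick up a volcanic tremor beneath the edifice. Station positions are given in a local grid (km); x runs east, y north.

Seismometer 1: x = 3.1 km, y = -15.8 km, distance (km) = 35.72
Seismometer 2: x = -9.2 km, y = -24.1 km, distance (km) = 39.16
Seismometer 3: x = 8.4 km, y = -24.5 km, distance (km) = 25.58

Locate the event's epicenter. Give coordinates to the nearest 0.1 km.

Circle about each station: (x − 3.1)² + (y + 15.8)² = 35.72²; (x + 9.2)² + (y + 24.1)² = 39.16²; (x − 8.4)² + (y + 24.5)² = 25.58².
Subtracting the Seismometer 1 equation from the Seismometer 2 and Seismometer 3 equations removes the quadratic terms:
-24.6 x − 16.6 y = 148.61
10.6 x − 17.4 y = 1033.14
Solving the 2×2 system: x ≈ 24.1, y ≈ -44.7 km.

x ≈ 24.1 km, y ≈ -44.7 km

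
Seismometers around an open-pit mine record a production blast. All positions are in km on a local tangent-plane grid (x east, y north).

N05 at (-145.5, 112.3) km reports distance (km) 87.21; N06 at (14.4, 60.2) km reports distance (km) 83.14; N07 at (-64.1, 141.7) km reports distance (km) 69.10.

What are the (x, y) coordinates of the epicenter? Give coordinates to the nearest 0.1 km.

Circle about each station: (x + 145.5)² + (y − 112.3)² = 87.21²; (x − 14.4)² + (y − 60.2)² = 83.14²; (x + 64.1)² + (y − 141.7)² = 69.10².
Subtracting pairs of circle equations eliminates x²+y² and gives linear equations (the radical axes):
319.8 x − 104.2 y = -29256.82
162.8 x + 58.8 y = -6763.07
Solving the 2×2 system: x ≈ -67.8, y ≈ 72.7 km.
Check against N05 (with the unrounded x, y): √((x + 145.5)²+(y − 112.3)²) = 87.21 ≈ 87.21 km. ✓

(-67.8, 72.7)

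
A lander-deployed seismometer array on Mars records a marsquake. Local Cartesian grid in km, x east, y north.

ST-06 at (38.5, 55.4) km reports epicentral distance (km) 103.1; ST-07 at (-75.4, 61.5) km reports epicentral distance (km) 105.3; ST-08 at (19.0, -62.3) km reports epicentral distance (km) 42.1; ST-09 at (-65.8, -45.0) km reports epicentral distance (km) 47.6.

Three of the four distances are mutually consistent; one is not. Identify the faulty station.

ST-08

Solve using three stations at a time. Using ST-06, ST-07, ST-09 (subtract circle equations pairwise → linear system) gives (x, y) ≈ (-21.1, -28.7).
Distances from that point to each station vs reported:
  ST-06: calculated 103.1 vs reported 103.1 → residual 0.0 km
  ST-07: calculated 105.3 vs reported 105.3 → residual 0.0 km
  ST-08: calculated 52.3 vs reported 42.1 → residual 10.2 km
  ST-09: calculated 47.6 vs reported 47.6 → residual 0.0 km
ST-06, ST-07, ST-09 are mutually consistent (residuals ≈ 0); ST-08 is off by 10.2 km.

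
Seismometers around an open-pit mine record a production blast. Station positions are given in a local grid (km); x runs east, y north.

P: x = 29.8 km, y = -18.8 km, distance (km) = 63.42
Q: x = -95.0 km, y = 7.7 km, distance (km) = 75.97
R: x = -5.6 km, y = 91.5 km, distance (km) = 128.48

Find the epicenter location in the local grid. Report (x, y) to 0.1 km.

Circle about each station: (x − 29.8)² + (y + 18.8)² = 63.42²; (x + 95.0)² + (y − 7.7)² = 75.97²; (x + 5.6)² + (y − 91.5)² = 128.48².
Subtracting the P equation from the Q and R equations removes the quadratic terms:
-249.6 x + 53.0 y = 6093.47
-70.8 x + 220.6 y = -5322.88
Solving the 2×2 system: x ≈ -31.7, y ≈ -34.3 km.
Check against P (with the unrounded x, y): √((x − 29.8)²+(y + 18.8)²) = 63.42 ≈ 63.42 km. ✓

x ≈ -31.7 km, y ≈ -34.3 km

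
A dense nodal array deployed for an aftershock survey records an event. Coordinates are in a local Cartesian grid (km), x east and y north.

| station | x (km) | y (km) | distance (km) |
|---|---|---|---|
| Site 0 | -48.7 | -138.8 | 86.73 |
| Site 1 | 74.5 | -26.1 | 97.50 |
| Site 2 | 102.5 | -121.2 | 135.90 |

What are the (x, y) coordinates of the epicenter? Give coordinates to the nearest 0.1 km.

(-17.7, -57.8)

Circle about each station: (x + 48.7)² + (y + 138.8)² = 86.73²; (x − 74.5)² + (y + 26.1)² = 97.50²; (x − 102.5)² + (y + 121.2)² = 135.90².
Subtracting pairs of circle equations eliminates x²+y² and gives linear equations (the radical axes):
246.4 x + 225.4 y = -17389.83
302.4 x + 35.2 y = -7388.16
Solving the 2×2 system: x ≈ -17.7, y ≈ -57.8 km.
Check against Site 0 (with the unrounded x, y): √((x + 48.7)²+(y + 138.8)²) = 86.73 ≈ 86.73 km. ✓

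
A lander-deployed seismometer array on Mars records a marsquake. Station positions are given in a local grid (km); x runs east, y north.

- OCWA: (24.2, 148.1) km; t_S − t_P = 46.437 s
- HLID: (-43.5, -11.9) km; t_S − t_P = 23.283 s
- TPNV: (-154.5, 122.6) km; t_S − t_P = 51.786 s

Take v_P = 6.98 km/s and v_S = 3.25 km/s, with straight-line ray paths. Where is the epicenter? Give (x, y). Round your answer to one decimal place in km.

(27.7, -134.3)

Distance from S−P lag: d = Δt · v_P v_S / (v_P − v_S) = Δt · (6.98·3.25)/(6.98−3.25) ≈ 6.0818·Δt.
So d_OCWA = 282.42, d_HLID = 141.60, d_TPNV = 314.95 km.
Circle about each station: (x − 24.2)² + (y − 148.1)² = 282.42²; (x + 43.5)² + (y + 11.9)² = 141.60²; (x + 154.5)² + (y − 122.6)² = 314.95².
Subtracting the OCWA equation from the HLID and TPNV equations removes the quadratic terms:
-135.4 x − 320.0 y = 39225.11
-357.4 x − 51.0 y = -3050.69
Solving the 2×2 system: x ≈ 27.7, y ≈ -134.3 km.
Check against OCWA (with the unrounded x, y): √((x − 24.2)²+(y − 148.1)²) = 282.42 ≈ 282.42 km. ✓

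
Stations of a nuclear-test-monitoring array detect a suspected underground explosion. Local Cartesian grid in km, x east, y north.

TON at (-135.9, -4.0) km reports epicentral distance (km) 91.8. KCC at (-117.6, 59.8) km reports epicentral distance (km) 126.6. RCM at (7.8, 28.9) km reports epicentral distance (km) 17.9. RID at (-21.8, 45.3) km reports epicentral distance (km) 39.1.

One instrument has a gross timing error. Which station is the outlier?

TON

Solve using three stations at a time. Using KCC, RCM, RID (subtract circle equations pairwise → linear system) gives (x, y) ≈ (-0.0, 12.8).
Distances from that point to each station vs reported:
  TON: calculated 136.9 vs reported 91.8 → residual 45.1 km
  KCC: calculated 126.6 vs reported 126.6 → residual 0.0 km
  RCM: calculated 17.9 vs reported 17.9 → residual 0.0 km
  RID: calculated 39.1 vs reported 39.1 → residual 0.0 km
KCC, RCM, RID are mutually consistent (residuals ≈ 0); TON is off by 45.1 km.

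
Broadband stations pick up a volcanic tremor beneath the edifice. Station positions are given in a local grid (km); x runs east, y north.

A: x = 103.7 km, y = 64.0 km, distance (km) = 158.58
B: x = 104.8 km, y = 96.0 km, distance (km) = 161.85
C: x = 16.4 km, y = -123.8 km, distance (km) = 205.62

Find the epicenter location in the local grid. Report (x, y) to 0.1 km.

(-54.8, 69.1)

Circle about each station: (x − 103.7)² + (y − 64.0)² = 158.58²; (x − 104.8)² + (y − 96.0)² = 161.85²; (x − 16.4)² + (y + 123.8)² = 205.62².
Subtracting the A equation from the B and C equations removes the quadratic terms:
2.2 x + 64.0 y = 4301.54
-174.6 x − 375.6 y = -16386.26
Solving the 2×2 system: x ≈ -54.8, y ≈ 69.1 km.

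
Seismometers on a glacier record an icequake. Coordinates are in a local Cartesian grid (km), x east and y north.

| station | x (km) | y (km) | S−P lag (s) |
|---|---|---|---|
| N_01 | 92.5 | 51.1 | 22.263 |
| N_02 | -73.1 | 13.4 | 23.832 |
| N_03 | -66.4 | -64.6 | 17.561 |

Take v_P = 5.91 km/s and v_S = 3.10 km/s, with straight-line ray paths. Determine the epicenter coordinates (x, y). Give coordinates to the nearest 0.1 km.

x ≈ 46.0 km, y ≈ -86.4 km

Distance from S−P lag: d = Δt · v_P v_S / (v_P − v_S) = Δt · (5.91·3.10)/(5.91−3.10) ≈ 6.5199·Δt.
So d_N_01 = 145.15, d_N_02 = 155.38, d_N_03 = 114.50 km.
Circle about each station: (x − 92.5)² + (y − 51.1)² = 145.15²; (x + 73.1)² + (y − 13.4)² = 155.38²; (x + 66.4)² + (y + 64.6)² = 114.50².
Subtracting the N_01 equation from the N_02 and N_03 equations removes the quadratic terms:
-331.2 x − 75.4 y = -8718.71
-317.8 x − 231.4 y = 5372.93
Solving the 2×2 system: x ≈ 46.0, y ≈ -86.4 km.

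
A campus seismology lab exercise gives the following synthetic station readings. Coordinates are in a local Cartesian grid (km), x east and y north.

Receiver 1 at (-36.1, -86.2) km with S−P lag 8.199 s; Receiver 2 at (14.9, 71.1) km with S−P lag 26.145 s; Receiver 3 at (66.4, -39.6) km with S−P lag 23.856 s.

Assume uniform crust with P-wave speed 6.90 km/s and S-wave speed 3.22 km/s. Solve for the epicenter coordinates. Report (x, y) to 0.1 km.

Distance from S−P lag: d = Δt · v_P v_S / (v_P − v_S) = Δt · (6.90·3.22)/(6.90−3.22) ≈ 6.0375·Δt.
So d_Receiver 1 = 49.50, d_Receiver 2 = 157.85, d_Receiver 3 = 144.03 km.
Circle about each station: (x + 36.1)² + (y + 86.2)² = 49.50²; (x − 14.9)² + (y − 71.1)² = 157.85²; (x − 66.4)² + (y + 39.6)² = 144.03².
Subtracting the Receiver 1 equation from the Receiver 2 and Receiver 3 equations removes the quadratic terms:
102.0 x + 314.6 y = -25922.80
205.0 x + 93.2 y = -21050.92
Solving the 2×2 system: x ≈ -76.5, y ≈ -57.6 km.

(-76.5, -57.6)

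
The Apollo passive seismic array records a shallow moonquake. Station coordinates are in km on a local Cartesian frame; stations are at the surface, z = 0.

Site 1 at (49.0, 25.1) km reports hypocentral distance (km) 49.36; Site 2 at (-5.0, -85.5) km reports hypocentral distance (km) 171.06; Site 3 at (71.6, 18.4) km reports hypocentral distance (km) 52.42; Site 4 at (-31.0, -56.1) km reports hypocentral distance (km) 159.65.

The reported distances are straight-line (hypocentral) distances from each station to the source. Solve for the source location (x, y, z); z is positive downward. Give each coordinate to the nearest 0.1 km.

x ≈ 67.4 km, y ≈ 68.9 km, depth ≈ 13.4 km

Each station gives a sphere (x−x_i)² + (y−y_i)² + z² = d_i² (stations at z=0).
Subtracting the Site 1 sphere from Site 2 and Site 3: z² cancels, leaving linear equations in x and y:
-108.0 x − 221.2 y = -22520.87
45.2 x − 13.4 y = 2122.66
Solving: x ≈ 67.390, y ≈ 68.909 km (keep extra digits for the depth step; rounded: 67.4, 68.9).
Then from the Site 1 sphere: z² = 49.36² − (x − 49.0)² − (y − 25.1)² with x = 67.390, y = 68.909, so z ≈ 13.379 ≈ 13.4 km.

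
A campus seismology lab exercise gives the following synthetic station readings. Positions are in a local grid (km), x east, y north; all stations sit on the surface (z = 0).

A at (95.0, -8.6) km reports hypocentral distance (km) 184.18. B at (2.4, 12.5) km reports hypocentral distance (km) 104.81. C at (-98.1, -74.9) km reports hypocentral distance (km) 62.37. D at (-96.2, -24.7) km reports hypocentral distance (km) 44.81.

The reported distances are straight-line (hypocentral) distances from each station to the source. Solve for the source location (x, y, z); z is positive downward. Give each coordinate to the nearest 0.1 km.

(-82.8, -31.6, 42.2)

Each station gives a sphere (x−x_i)² + (y−y_i)² + z² = d_i² (stations at z=0).
Subtracting the A sphere from B and C: z² cancels, leaving linear equations in x and y:
-185.2 x + 42.2 y = 14000.19
-386.2 x − 132.6 y = 36166.92
Solving: x ≈ -82.797, y ≈ -31.605 km (keep extra digits for the depth step; rounded: -82.8, -31.6).
Then from the A sphere: z² = 184.18² − (x − 95.0)² − (y + 8.6)² with x = -82.797, y = -31.605, so z ≈ 42.205 ≈ 42.2 km.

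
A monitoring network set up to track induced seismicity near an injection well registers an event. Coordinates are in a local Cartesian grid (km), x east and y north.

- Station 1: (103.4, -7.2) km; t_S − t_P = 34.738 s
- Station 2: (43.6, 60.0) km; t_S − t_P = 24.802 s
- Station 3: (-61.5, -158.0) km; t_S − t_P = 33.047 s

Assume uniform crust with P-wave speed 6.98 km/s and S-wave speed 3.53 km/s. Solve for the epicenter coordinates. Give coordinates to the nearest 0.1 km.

-133.4 km east, 66.8 km north

Distance from S−P lag: d = Δt · v_P v_S / (v_P − v_S) = Δt · (6.98·3.53)/(6.98−3.53) ≈ 7.1419·Δt.
So d_Station 1 = 248.09, d_Station 2 = 177.13, d_Station 3 = 236.02 km.
Circle about each station: (x − 103.4)² + (y + 7.2)² = 248.09²; (x − 43.6)² + (y − 60.0)² = 177.13²; (x + 61.5)² + (y + 158.0)² = 236.02².
Subtracting the Station 1 equation from the Station 2 and Station 3 equations removes the quadratic terms:
-119.6 x + 134.4 y = 24931.17
-329.8 x − 301.6 y = 23846.06
Solving the 2×2 system: x ≈ -133.4, y ≈ 66.8 km.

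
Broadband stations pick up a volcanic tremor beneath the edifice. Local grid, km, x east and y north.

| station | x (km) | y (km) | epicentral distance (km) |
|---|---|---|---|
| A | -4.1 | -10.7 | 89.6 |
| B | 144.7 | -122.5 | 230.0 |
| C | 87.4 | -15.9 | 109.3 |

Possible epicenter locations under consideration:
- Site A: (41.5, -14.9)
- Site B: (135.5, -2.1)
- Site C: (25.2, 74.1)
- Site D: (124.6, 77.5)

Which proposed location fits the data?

Site C

For each candidate, compare |candidate − station| to the reported distance:
Site A: residuals A 43.8, B 80.9, C 63.4 → max 80.9 km
Site B: residuals A 50.3, B 109.2, C 59.3 → max 109.2 km
Site C: residuals A 0.1, B 0.1, C 0.1 → max 0.1 km
Site D: residuals A 66.4, B 29.0, C 8.8 → max 66.4 km
Only Site C has all residuals ≈ 0.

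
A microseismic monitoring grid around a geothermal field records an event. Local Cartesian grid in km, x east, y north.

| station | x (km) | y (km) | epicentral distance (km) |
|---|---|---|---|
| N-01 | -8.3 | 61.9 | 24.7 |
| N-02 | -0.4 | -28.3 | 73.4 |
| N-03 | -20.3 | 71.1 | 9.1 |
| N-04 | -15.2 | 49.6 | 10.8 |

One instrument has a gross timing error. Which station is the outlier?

Solve using three stations at a time. Using N-01, N-02, N-04 (subtract circle equations pairwise → linear system) gives (x, y) ≈ (-22.5, 41.7).
Distances from that point to each station vs reported:
  N-01: calculated 24.7 vs reported 24.7 → residual 0.0 km
  N-02: calculated 73.4 vs reported 73.4 → residual 0.0 km
  N-03: calculated 29.5 vs reported 9.1 → residual 20.4 km
  N-04: calculated 10.7 vs reported 10.8 → residual 0.1 km
N-01, N-02, N-04 are mutually consistent (residuals ≈ 0); N-03 is off by 20.4 km.

N-03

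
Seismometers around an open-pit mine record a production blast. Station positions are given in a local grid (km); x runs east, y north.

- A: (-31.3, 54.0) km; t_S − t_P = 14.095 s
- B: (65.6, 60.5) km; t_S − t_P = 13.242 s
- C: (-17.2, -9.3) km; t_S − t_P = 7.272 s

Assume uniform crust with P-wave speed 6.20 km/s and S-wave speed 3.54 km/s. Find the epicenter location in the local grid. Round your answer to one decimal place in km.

32.1 km east, -43.5 km north

Distance from S−P lag: d = Δt · v_P v_S / (v_P − v_S) = Δt · (6.20·3.54)/(6.20−3.54) ≈ 8.2511·Δt.
So d_A = 116.30, d_B = 109.26, d_C = 60.00 km.
Circle about each station: (x + 31.3)² + (y − 54.0)² = 116.30²; (x − 65.6)² + (y − 60.5)² = 109.26²; (x + 17.2)² + (y + 9.3)² = 60.00².
Subtracting the A equation from the B and C equations removes the quadratic terms:
193.8 x + 13.0 y = 5655.86
28.2 x − 126.6 y = 6412.33
Solving the 2×2 system: x ≈ 32.1, y ≈ -43.5 km.
Check against A (with the unrounded x, y): √((x + 31.3)²+(y − 54.0)²) = 116.30 ≈ 116.30 km. ✓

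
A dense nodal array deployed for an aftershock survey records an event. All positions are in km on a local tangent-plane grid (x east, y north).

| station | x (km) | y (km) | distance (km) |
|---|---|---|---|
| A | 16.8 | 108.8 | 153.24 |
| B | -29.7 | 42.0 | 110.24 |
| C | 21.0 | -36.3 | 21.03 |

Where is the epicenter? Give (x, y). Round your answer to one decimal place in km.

Circle about each station: (x − 16.8)² + (y − 108.8)² = 153.24²; (x + 29.7)² + (y − 42.0)² = 110.24²; (x − 21.0)² + (y + 36.3)² = 21.03².
Subtracting pairs of circle equations eliminates x²+y² and gives linear equations (the radical axes):
-93.0 x − 133.6 y = 1856.05
8.4 x − 290.2 y = 12679.25
Solving the 2×2 system: x ≈ 41.1, y ≈ -42.5 km.

(41.1, -42.5)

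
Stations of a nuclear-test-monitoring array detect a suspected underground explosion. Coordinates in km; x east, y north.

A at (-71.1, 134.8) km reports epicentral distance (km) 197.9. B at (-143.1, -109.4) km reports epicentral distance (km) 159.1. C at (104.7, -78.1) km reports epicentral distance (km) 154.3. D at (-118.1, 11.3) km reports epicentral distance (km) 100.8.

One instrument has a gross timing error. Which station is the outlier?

B

Solve using three stations at a time. Using A, C, D (subtract circle equations pairwise → linear system) gives (x, y) ≈ (-48.7, -61.8).
Distances from that point to each station vs reported:
  A: calculated 197.9 vs reported 197.9 → residual 0.0 km
  B: calculated 105.7 vs reported 159.1 → residual 53.4 km
  C: calculated 154.3 vs reported 154.3 → residual 0.0 km
  D: calculated 100.8 vs reported 100.8 → residual 0.0 km
A, C, D are mutually consistent (residuals ≈ 0); B is off by 53.4 km.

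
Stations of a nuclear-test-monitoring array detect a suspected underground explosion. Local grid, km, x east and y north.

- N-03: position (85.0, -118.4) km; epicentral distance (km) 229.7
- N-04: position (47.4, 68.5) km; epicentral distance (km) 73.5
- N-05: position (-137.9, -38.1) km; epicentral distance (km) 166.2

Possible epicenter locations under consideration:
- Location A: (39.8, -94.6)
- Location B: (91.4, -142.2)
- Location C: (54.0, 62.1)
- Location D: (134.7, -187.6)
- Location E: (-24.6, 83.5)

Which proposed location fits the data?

Location E

For each candidate, compare |candidate − station| to the reported distance:
Location A: residuals N-03 178.6, N-04 89.8, N-05 20.3 → max 178.6 km
Location B: residuals N-03 205.1, N-04 141.7, N-05 85.6 → max 205.1 km
Location C: residuals N-03 46.6, N-04 64.3, N-05 50.3 → max 64.3 km
Location D: residuals N-03 144.5, N-04 197.1, N-05 144.7 → max 197.1 km
Location E: residuals N-03 0.0, N-04 0.0, N-05 0.0 → max 0.0 km
Only Location E has all residuals ≈ 0.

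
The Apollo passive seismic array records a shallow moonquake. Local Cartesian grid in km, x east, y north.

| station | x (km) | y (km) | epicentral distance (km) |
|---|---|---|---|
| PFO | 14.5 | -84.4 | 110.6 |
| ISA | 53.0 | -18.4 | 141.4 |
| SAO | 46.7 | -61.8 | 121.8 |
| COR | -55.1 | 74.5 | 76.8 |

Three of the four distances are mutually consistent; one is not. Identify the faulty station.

Solve using three stations at a time. Using PFO, SAO, COR (subtract circle equations pairwise → linear system) gives (x, y) ≈ (-59.6, -2.2).
Distances from that point to each station vs reported:
  PFO: calculated 110.6 vs reported 110.6 → residual 0.0 km
  ISA: calculated 113.7 vs reported 141.4 → residual 27.7 km
  SAO: calculated 121.8 vs reported 121.8 → residual 0.0 km
  COR: calculated 76.8 vs reported 76.8 → residual 0.0 km
PFO, SAO, COR are mutually consistent (residuals ≈ 0); ISA is off by 27.7 km.

ISA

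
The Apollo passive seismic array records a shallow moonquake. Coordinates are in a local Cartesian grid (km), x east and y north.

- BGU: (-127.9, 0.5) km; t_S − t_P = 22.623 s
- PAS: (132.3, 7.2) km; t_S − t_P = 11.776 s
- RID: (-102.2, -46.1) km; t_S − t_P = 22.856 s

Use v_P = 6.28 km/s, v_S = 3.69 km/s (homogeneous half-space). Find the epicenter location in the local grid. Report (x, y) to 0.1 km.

x ≈ 57.6 km, y ≈ 81.5 km

Distance from S−P lag: d = Δt · v_P v_S / (v_P − v_S) = Δt · (6.28·3.69)/(6.28−3.69) ≈ 8.9472·Δt.
So d_BGU = 202.41, d_PAS = 105.36, d_RID = 204.50 km.
Circle about each station: (x + 127.9)² + (y − 0.5)² = 202.41²; (x − 132.3)² + (y − 7.2)² = 105.36²; (x + 102.2)² + (y + 46.1)² = 204.50².
Subtracting pairs of circle equations eliminates x²+y² and gives linear equations (the radical axes):
520.4 x + 13.4 y = 31065.55
51.4 x − 93.2 y = -4639.05
Solving the 2×2 system: x ≈ 57.6, y ≈ 81.5 km.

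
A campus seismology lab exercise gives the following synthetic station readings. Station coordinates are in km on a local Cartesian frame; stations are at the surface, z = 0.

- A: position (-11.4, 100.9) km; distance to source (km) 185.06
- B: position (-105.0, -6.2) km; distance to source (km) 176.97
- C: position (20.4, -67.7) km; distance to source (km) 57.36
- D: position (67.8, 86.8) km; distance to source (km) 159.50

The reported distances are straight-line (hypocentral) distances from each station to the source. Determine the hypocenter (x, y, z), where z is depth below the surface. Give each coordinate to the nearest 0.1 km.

(55.4, -65.6, 45.4)

Each station gives a sphere (x−x_i)² + (y−y_i)² + z² = d_i² (stations at z=0).
Subtracting the A sphere from B and C: z² cancels, leaving linear equations in x and y:
-187.2 x − 214.2 y = 3681.49
63.6 x − 337.2 y = 25645.71
Solving: x ≈ 55.402, y ≈ -65.605 km (keep extra digits for the depth step; rounded: 55.4, -65.6).
Then from the A sphere: z² = 185.06² − (x + 11.4)² − (y − 100.9)² with x = 55.402, y = -65.605, so z ≈ 45.396 ≈ 45.4 km.
Check against D (with the unrounded solution): distance 159.50 ≈ 159.50 km. ✓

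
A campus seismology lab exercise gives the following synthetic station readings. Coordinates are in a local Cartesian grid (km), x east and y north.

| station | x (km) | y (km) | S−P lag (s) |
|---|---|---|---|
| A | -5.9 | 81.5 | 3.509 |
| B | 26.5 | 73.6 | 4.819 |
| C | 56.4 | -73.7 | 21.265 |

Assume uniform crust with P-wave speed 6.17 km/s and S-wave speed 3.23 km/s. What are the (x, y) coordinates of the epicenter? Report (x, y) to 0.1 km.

x ≈ -2.2 km, y ≈ 58.0 km

Distance from S−P lag: d = Δt · v_P v_S / (v_P − v_S) = Δt · (6.17·3.23)/(6.17−3.23) ≈ 6.7786·Δt.
So d_A = 23.79, d_B = 32.67, d_C = 144.15 km.
Circle about each station: (x + 5.9)² + (y − 81.5)² = 23.79²; (x − 26.5)² + (y − 73.6)² = 32.67²; (x − 56.4)² + (y + 73.7)² = 144.15².
Subtracting the A equation from the B and C equations removes the quadratic terms:
64.8 x − 15.8 y = -1059.21
124.6 x − 310.4 y = -18277.67
Solving the 2×2 system: x ≈ -2.2, y ≈ 58.0 km.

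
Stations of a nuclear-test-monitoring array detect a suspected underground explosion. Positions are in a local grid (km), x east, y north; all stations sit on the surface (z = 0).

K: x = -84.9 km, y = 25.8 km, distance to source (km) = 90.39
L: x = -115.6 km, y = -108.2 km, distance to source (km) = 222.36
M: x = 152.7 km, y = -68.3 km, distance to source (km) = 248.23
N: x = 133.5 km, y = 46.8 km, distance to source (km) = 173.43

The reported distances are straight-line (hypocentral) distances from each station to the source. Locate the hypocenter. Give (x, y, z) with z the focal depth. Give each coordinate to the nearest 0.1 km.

x ≈ -31.7 km, y ≈ 97.1 km, depth ≈ 16.0 km

Each station gives a sphere (x−x_i)² + (y−y_i)² + z² = d_i² (stations at z=0).
Subtracting the K sphere from L and M: z² cancels, leaving linear equations in x and y:
-61.4 x − 268.0 y = -24076.67
475.2 x − 188.2 y = -33339.25
Solving: x ≈ -31.702, y ≈ 97.101 km (keep extra digits for the depth step; rounded: -31.7, 97.1).
Then from the K sphere: z² = 90.39² − (x + 84.9)² − (y − 25.8)² with x = -31.702, y = 97.101, so z ≈ 16.015 ≈ 16.0 km.
Check against N (with the unrounded solution): distance 173.43 ≈ 173.43 km. ✓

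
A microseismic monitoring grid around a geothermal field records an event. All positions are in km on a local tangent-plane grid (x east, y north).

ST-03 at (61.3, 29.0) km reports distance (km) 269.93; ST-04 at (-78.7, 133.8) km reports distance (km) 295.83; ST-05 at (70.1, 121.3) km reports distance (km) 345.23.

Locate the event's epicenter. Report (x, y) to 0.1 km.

Circle about each station: (x − 61.3)² + (y − 29.0)² = 269.93²; (x + 78.7)² + (y − 133.8)² = 295.83²; (x − 70.1)² + (y − 121.3)² = 345.23².
Subtracting the ST-03 equation from the ST-04 and ST-05 equations removes the quadratic terms:
-280.0 x + 209.6 y = 4844.26
17.6 x + 184.6 y = -31292.54
Solving the 2×2 system: x ≈ -134.6, y ≈ -156.7 km.

x ≈ -134.6 km, y ≈ -156.7 km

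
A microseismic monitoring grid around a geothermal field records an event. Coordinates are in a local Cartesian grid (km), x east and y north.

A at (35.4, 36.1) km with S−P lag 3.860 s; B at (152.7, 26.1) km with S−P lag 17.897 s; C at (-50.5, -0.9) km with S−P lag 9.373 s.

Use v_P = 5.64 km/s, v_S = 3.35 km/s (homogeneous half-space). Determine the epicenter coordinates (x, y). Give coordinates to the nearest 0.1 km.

Distance from S−P lag: d = Δt · v_P v_S / (v_P − v_S) = Δt · (5.64·3.35)/(5.64−3.35) ≈ 8.2507·Δt.
So d_A = 31.85, d_B = 147.66, d_C = 77.33 km.
Circle about each station: (x − 35.4)² + (y − 36.1)² = 31.85²; (x − 152.7)² + (y − 26.1)² = 147.66²; (x + 50.5)² + (y + 0.9)² = 77.33².
Subtracting the A equation from the B and C equations removes the quadratic terms:
234.6 x − 20.0 y = 653.08
-171.8 x − 74.0 y = -4970.82
Solving the 2×2 system: x ≈ 7.1, y ≈ 50.7 km.
Check against A (with the unrounded x, y): √((x − 35.4)²+(y − 36.1)²) = 31.83 ≈ 31.85 km. ✓

x ≈ 7.1 km, y ≈ 50.7 km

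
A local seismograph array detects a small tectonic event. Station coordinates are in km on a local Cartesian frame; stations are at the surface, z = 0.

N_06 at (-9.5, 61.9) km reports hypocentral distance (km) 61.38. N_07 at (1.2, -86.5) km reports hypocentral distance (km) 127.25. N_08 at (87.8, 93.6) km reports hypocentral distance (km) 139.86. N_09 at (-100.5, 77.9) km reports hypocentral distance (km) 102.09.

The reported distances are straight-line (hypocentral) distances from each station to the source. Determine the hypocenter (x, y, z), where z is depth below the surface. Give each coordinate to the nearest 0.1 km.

x ≈ -25.8 km, y ≈ 28.0 km, depth ≈ 48.5 km

Each station gives a sphere (x−x_i)² + (y−y_i)² + z² = d_i² (stations at z=0).
Subtracting the N_06 sphere from N_07 and N_08: z² cancels, leaving linear equations in x and y:
21.4 x − 296.8 y = -8863.23
194.6 x + 63.4 y = -3245.38
Solving: x ≈ -25.800, y ≈ 28.002 km (keep extra digits for the depth step; rounded: -25.8, 28.0).
Then from the N_06 sphere: z² = 61.38² − (x + 9.5)² − (y − 61.9)² with x = -25.800, y = 28.002, so z ≈ 48.505 ≈ 48.5 km.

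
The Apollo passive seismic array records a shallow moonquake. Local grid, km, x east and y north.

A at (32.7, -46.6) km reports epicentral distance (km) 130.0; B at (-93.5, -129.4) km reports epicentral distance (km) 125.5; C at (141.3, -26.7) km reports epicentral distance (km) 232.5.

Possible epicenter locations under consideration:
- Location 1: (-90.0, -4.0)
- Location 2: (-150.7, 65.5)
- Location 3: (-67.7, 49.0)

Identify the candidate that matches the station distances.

For each candidate, compare |candidate − station| to the reported distance:
Location 1: residuals A 0.1, B 0.1, C 0.1 → max 0.1 km
Location 2: residuals A 84.9, B 77.6, C 73.7 → max 84.9 km
Location 3: residuals A 8.6, B 54.8, C 10.2 → max 54.8 km
Only Location 1 has all residuals ≈ 0.

Location 1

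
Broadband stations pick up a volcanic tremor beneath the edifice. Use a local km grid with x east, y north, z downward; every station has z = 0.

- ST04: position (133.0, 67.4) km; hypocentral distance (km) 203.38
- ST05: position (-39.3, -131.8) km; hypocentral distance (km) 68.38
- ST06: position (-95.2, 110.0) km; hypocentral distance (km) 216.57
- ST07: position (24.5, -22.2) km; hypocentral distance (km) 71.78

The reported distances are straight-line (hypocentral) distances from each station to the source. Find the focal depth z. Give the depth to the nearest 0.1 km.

Each station gives a sphere (x−x_i)² + (y−y_i)² + z² = d_i² (stations at z=0).
Subtracting the ST04 sphere from ST05 and ST06: z² cancels, leaving linear equations in x and y:
-344.6 x − 398.4 y = 33371.57
-456.4 x + 85.2 y = -6607.86
Solving: x ≈ -0.998, y ≈ -82.901 km (keep extra digits for the depth step; rounded: -1.0, -82.9).
Then from the ST04 sphere: z² = 203.38² − (x − 133.0)² − (y − 67.4)² with x = -0.998, y = -82.901, so z ≈ 28.593 ≈ 28.6 km.

28.6 km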